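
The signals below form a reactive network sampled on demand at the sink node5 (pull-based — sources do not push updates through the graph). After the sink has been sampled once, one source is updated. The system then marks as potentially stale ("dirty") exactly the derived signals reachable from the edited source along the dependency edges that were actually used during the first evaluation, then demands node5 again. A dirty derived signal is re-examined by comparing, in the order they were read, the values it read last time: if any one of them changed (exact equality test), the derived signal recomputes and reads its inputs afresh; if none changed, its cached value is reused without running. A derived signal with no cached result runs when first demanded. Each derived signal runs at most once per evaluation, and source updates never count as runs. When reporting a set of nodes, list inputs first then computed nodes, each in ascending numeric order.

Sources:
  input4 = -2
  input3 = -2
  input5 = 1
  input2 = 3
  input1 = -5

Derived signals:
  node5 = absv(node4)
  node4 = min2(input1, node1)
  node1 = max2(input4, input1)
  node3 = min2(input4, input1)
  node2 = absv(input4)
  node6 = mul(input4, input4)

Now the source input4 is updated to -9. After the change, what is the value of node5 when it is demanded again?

node5 now evaluates to 5.
The important point: node4 recomputes to an identical value, and the output ends up unchanged.

Initial pass — values computed on the first demand:
  node1 = max2(-2, -5) = -2
  node4 = min2(-5, -2) = -5
  node5 = absv(-5) = 5

Second demand — change propagation:
  node1: re-runs because input4 -2->-9; new result -5.
  node4: re-runs because node1 -2->-5; new result -5 (unchanged).
  node5: re-examined; everything it read last time is the same (node4 unchanged) — cache 5 kept, no run.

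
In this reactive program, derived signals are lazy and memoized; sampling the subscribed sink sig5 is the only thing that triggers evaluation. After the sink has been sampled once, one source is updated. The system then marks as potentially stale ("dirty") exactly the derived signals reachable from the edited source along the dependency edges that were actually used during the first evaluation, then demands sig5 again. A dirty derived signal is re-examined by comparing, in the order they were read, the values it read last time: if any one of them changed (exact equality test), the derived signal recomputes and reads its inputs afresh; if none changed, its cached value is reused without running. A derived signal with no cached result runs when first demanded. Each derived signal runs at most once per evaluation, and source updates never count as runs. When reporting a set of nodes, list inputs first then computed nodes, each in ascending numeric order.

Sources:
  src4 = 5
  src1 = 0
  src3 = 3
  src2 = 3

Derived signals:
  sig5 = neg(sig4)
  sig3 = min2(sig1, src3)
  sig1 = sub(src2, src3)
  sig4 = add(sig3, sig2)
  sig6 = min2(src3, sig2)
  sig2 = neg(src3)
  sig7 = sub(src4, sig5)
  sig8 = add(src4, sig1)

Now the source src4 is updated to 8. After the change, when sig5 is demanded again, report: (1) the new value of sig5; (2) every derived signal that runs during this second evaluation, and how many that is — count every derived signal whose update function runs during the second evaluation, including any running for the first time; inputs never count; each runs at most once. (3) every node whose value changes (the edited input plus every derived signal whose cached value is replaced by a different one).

Demanding sig5 again yields 3.
0 derived signals run: none.
The nodes whose values change: src4.
Note the shortcut — src4 feeds only undemanded nodes, so no recomputation happens.

First demand of the output computes:
  sig1 = sub(3, 3) = 0
  sig2 = neg(3) = -3
  sig3 = min2(0, 3) = 0
  sig4 = add(0, -3) = -3
  sig5 = neg(-3) = 3

After the edit, cleaning proceeds:
  src4 only reaches undemanded nodes; the second demand re-runs nothing.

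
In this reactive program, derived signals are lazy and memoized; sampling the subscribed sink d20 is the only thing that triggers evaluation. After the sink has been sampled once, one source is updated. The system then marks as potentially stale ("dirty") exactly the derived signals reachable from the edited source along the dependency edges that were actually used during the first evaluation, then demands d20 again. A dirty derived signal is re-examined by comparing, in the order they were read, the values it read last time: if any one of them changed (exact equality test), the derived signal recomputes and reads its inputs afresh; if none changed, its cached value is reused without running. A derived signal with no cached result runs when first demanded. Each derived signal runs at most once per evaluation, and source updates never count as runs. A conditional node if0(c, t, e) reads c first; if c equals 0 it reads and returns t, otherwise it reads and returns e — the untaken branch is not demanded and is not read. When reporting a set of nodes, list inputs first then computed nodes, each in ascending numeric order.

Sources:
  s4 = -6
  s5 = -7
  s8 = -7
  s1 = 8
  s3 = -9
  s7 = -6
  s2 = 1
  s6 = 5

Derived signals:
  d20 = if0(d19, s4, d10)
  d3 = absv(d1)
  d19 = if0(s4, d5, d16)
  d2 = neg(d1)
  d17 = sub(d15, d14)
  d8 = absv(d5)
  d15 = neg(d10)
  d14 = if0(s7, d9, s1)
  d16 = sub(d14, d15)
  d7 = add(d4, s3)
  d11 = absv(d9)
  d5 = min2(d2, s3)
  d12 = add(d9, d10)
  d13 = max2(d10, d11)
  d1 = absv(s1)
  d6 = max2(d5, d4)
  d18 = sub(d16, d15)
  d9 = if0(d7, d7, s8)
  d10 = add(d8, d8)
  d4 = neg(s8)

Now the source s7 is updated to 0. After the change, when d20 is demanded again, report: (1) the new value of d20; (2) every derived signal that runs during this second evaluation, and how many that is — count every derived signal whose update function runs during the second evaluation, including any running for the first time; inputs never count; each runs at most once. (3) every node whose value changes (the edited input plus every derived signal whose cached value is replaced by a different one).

Demanding d20 again yields 18.
7 derived signals run: d4, d7, d9, d14, d16, d19, d20.
The nodes whose values change: s7, d14, d16, d19.
Note the branch switch — d4, d7, d9 had no cache and run now for the first time.

First demand of the output computes:
  d1 = absv(8) = 8
  d2 = neg(8) = -8
  d5 = min2(-8, -9) = -9
  d8 = absv(-9) = 9
  d10 = add(9, 9) = 18
  d14 = if0(s7=-6 -> else branch s1) = 8
  d15 = neg(18) = -18
  d16 = sub(8, -18) = 26
  d19 = if0(s4=-6 -> else branch d16) = 26
  d20 = if0(d19=26 -> else branch d10) = 18

After the edit, cleaning proceeds:
  d4: had never run; runs now, result 7.
  d7: had never run; runs now, result -2.
  d9: had never run; runs now, result -7.
  d14: a read changed (s7 -6->0) — executes, giving -7.
  d16: a read changed (d14 8->-7) — executes, giving 11.
  d19: a read changed (d16 26->11) — executes, giving 11.
  d20: a read changed (d19 26->11) — executes, giving 18 — identical to its old value.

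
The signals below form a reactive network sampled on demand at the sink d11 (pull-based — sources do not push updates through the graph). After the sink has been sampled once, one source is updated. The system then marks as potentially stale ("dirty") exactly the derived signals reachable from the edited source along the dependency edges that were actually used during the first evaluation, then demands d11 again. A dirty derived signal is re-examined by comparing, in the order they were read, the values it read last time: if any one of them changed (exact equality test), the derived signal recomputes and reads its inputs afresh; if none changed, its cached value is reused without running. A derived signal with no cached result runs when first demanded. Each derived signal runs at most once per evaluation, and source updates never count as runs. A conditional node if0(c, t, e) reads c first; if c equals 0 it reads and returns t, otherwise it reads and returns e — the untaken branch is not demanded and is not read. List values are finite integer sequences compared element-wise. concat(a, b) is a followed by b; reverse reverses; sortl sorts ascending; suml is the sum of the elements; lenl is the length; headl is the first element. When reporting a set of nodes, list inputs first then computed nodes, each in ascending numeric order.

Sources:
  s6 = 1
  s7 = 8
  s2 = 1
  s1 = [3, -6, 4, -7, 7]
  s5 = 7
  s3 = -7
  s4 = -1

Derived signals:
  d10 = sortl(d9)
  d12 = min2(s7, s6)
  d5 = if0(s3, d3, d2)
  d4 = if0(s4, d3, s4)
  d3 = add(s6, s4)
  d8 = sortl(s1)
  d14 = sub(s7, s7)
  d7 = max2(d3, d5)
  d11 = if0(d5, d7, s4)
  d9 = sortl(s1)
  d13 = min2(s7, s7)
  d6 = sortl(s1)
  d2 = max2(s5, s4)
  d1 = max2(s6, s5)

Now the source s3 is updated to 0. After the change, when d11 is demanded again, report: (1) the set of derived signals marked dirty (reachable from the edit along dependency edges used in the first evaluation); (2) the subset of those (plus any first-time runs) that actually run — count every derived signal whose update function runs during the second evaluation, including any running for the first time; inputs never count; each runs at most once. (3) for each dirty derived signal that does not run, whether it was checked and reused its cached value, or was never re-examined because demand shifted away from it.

Dirty set: d5, d11.
Run set: d3, d5, d7, d11 (4 run).
All dirty derived signals ended up running.
The important point: the flipped condition pulls in fresh nodes; d3, d7 run for the first time.

Initial pass — values computed on the first demand:
  d2 = max2(7, -1) = 7
  d5 = if0(s3=-7 -> else branch d2) = 7
  d11 = if0(d5=7 -> else branch s4) = -1

Second demand — change propagation:
  d3: newly demanded (no cache) — executes and yields 0.
  d5: re-runs because s3 -7->0; new result 0.
  d7: newly demanded (no cache) — executes and yields 0.
  d11: re-runs because d5 7->0; new result 0.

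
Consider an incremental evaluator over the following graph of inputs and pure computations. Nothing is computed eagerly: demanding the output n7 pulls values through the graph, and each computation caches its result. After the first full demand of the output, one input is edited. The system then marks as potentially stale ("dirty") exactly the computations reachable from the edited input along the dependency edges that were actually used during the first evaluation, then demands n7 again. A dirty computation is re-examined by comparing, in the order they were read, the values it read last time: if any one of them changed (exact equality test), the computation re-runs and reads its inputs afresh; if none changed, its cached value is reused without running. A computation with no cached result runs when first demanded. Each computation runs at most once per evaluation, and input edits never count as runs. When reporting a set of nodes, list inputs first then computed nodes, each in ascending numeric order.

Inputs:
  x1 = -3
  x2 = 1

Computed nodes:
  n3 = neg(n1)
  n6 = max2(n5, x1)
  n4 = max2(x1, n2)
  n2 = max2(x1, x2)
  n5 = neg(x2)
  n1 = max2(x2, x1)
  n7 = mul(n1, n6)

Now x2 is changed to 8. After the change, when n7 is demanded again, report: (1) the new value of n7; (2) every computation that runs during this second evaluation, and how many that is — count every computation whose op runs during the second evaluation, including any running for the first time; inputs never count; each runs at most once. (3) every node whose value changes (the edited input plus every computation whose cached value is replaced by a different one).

n7 now evaluates to -24.
Run set: n1, n5, n6, n7 (4 run).
Changed values: x2, n1, n5, n6, n7.

Initial pass — values computed on the first demand:
  n1 = max2(1, -3) = 1
  n5 = neg(1) = -1
  n6 = max2(-1, -3) = -1
  n7 = mul(1, -1) = -1

Second demand — change propagation:
  n1: re-runs because x2 1->8; new result 8.
  n5: re-runs because x2 1->8; new result -8.
  n6: re-runs because n5 -1->-8; new result -3.
  n7: re-runs because n1 1->8; n6 -1->-3; new result -24.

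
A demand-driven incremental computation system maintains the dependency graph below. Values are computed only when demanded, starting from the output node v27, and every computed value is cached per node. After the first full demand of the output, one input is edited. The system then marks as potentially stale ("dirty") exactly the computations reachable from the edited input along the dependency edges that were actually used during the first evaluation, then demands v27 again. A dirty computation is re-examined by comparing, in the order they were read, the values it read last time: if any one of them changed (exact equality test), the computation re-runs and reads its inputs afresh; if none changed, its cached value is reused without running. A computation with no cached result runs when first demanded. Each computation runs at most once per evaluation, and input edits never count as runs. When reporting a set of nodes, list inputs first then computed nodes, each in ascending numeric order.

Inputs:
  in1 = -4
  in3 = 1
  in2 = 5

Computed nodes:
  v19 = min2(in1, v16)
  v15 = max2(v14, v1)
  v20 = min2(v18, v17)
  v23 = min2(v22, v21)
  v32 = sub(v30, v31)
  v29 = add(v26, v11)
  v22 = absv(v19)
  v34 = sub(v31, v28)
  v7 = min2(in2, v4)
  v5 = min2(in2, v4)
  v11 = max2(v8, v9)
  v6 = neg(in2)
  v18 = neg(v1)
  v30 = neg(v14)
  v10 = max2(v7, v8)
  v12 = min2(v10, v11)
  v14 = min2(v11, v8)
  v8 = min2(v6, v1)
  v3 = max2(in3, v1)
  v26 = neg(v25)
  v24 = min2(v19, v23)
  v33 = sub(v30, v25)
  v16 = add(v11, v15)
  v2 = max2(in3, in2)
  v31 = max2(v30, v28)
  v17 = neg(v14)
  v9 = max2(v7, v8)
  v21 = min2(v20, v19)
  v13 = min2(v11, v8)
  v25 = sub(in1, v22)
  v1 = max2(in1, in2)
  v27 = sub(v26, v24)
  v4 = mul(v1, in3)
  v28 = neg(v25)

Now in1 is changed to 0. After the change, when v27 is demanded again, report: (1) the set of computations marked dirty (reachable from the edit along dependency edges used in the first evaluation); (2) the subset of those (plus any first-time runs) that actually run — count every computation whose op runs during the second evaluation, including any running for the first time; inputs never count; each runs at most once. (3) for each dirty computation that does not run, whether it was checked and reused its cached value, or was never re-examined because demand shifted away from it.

Marked dirty: v1, v4, v7, v8, v9, v11, v14, v15, v16, v17, v18, v19, v20, v21, v22, v23, v24, v25, v26, v27.
Computations that run: v1, v19, v21, v22, v23, v24, v25, v26, v27 — 9 in total.
Checked but reused from cache: v4, v7, v8, v9, v11, v14, v15, v16, v17, v18, v20.
Key observation: the cutoff stops propagation at v4 — its inputs' values are unchanged, so it reuses its cache.

First evaluation (everything demanded from the output):
  v1 = max2(-4, 5) = 5
  v4 = mul(5, 1) = 5
  v6 = neg(5) = -5
  v7 = min2(5, 5) = 5
  v8 = min2(-5, 5) = -5
  v9 = max2(5, -5) = 5
  v11 = max2(-5, 5) = 5
  v14 = min2(5, -5) = -5
  v15 = max2(-5, 5) = 5
  v16 = add(5, 5) = 10
  v17 = neg(-5) = 5
  v18 = neg(5) = -5
  v19 = min2(-4, 10) = -4
  v20 = min2(-5, 5) = -5
  v21 = min2(-5, -4) = -5
  v22 = absv(-4) = 4
  v23 = min2(4, -5) = -5
  v24 = min2(-4, -5) = -5
  v25 = sub(-4, 4) = -8
  v26 = neg(-8) = 8
  v27 = sub(8, -5) = 13

Propagation after the edit:
  v1: runs — in1 -4->0; result 5 (same value as before).
  v4: checked — values it read are unchanged (v1 unchanged, in3 unchanged); reused cached 5 without running.
  v7: checked — values it read are unchanged (in2 unchanged, v4 unchanged); reused cached 5 without running.
  v8: checked — values it read are unchanged (v6 unchanged, v1 unchanged); reused cached -5 without running.
  v9: checked — values it read are unchanged (v7 unchanged, v8 unchanged); reused cached 5 without running.
  v11: checked — values it read are unchanged (v8 unchanged, v9 unchanged); reused cached 5 without running.
  v14: checked — values it read are unchanged (v11 unchanged, v8 unchanged); reused cached -5 without running.
  v15: checked — values it read are unchanged (v14 unchanged, v1 unchanged); reused cached 5 without running.
  v16: checked — values it read are unchanged (v11 unchanged, v15 unchanged); reused cached 10 without running.
  v17: checked — values it read are unchanged (v14 unchanged); reused cached 5 without running.
  v18: checked — values it read are unchanged (v1 unchanged); reused cached -5 without running.
  v19: runs — in1 -4->0; result 0.
  v20: checked — values it read are unchanged (v18 unchanged, v17 unchanged); reused cached -5 without running.
  v21: runs — v19 -4->0; result -5 (same value as before).
  v22: runs — v19 -4->0; result 0.
  v23: runs — v22 4->0; result -5 (same value as before).
  v24: runs — v19 -4->0; result -5 (same value as before).
  v25: runs — in1 -4->0; v22 4->0; result 0.
  v26: runs — v25 -8->0; result 0.
  v27: runs — v26 8->0; result 5.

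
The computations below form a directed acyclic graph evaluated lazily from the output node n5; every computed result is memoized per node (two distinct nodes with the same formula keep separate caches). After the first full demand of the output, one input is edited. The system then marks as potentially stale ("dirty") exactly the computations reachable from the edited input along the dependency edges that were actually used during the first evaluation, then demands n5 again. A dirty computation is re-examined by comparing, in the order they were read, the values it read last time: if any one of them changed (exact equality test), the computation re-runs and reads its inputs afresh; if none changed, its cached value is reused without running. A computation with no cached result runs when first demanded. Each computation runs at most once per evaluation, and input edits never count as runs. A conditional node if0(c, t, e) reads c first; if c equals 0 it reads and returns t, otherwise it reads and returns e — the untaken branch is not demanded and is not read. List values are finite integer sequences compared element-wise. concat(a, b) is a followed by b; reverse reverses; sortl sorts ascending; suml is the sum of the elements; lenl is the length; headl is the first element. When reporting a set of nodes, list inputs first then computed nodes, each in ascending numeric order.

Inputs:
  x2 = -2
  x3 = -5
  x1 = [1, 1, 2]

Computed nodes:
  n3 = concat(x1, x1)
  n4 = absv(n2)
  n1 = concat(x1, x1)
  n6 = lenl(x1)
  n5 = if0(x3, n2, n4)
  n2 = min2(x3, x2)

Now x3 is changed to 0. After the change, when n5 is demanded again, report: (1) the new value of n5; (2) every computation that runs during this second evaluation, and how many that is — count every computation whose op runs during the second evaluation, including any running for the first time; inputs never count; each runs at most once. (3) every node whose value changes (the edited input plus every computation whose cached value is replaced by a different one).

First demand of the output computes:
  n2 = min2(-5, -2) = -5
  n4 = absv(-5) = 5
  n5 = if0(x3=-5 -> else branch n4) = 5

After the edit, cleaning proceeds:
  n2: a read changed (x3 -5->0) — executes, giving -2.
  n4: stays stale; no demand reaches it after the flip.
  n5: a read changed (x3 -5->0) — executes, giving -2.

Note the branch switch — demand abandons n4, which is never re-examined.

Demanding n5 again yields -2.
2 computations run: n2, n5.
The nodes whose values change: x3, n2, n5.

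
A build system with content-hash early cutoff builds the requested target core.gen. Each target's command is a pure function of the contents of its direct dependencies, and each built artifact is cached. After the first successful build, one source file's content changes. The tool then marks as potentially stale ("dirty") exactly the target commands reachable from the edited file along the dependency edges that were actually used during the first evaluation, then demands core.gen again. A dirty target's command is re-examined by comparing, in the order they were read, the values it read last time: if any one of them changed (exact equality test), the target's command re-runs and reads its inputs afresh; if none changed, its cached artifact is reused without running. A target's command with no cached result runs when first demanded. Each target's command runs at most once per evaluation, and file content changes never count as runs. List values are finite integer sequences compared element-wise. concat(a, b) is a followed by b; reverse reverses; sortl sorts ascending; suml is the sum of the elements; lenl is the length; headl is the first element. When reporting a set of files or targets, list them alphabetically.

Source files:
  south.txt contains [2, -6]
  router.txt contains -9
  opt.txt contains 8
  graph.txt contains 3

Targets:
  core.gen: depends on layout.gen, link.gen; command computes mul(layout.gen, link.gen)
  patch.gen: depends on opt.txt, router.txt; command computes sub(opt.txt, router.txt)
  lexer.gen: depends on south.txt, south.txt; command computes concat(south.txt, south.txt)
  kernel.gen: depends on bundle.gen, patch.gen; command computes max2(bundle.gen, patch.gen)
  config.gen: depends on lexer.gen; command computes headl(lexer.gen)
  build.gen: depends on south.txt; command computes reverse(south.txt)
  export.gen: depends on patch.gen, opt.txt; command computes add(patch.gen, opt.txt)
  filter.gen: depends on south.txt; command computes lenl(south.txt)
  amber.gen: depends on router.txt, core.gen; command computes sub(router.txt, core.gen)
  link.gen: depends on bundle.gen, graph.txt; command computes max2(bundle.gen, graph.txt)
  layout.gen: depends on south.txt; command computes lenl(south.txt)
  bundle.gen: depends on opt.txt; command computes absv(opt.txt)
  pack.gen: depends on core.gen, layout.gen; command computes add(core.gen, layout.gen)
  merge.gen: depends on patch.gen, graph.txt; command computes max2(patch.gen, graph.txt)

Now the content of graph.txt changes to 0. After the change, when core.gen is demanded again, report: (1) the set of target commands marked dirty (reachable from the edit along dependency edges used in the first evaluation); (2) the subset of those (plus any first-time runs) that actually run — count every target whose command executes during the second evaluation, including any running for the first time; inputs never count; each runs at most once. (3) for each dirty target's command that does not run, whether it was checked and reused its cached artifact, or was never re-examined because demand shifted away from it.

Marked dirty: core.gen, link.gen.
Target commands that run: link.gen — 1 in total.
Checked but reused from cache: core.gen.
Key observation: the change is absorbed at link.gen — it re-runs but produces the same value, and the output's value is unchanged.

First evaluation (everything demanded from the output):
  bundle.gen = absv(8) = 8
  layout.gen = lenl([2, -6]) = 2
  link.gen = max2(8, 3) = 8
  core.gen = mul(2, 8) = 16

Propagation after the edit:
  link.gen: runs — graph.txt 3->0; result 8 (same value as before).
  core.gen: checked — values it read are unchanged (layout.gen unchanged, link.gen unchanged); reused cached 16 without running.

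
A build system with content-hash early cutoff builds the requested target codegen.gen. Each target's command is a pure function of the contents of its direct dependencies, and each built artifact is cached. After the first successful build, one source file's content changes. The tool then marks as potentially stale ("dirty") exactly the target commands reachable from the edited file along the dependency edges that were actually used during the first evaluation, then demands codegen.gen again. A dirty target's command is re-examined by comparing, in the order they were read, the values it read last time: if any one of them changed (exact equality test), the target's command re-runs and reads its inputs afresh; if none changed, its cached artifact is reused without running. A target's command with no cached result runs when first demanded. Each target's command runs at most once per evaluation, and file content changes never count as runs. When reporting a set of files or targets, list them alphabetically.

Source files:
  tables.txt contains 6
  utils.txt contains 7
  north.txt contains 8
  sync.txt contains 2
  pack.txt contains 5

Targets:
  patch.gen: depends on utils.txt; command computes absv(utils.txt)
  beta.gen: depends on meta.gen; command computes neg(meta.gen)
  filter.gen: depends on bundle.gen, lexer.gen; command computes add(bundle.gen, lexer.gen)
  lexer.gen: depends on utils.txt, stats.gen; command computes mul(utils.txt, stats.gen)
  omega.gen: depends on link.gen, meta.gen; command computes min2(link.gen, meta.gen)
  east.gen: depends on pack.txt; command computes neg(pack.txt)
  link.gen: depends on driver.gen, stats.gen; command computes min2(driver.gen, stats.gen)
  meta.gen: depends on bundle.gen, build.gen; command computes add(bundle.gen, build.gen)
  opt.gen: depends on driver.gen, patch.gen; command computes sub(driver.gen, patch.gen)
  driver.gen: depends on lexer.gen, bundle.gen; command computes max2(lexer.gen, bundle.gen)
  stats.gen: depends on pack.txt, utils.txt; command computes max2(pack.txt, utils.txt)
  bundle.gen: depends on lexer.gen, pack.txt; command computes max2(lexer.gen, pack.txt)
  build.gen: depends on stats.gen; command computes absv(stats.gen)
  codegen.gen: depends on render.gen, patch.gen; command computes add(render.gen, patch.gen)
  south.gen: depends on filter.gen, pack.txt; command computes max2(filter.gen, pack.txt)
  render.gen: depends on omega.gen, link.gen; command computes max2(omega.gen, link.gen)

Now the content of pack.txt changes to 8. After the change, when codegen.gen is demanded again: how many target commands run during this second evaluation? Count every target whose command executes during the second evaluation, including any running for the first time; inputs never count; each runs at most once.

First evaluation (everything demanded from the output):
  patch.gen = absv(7) = 7
  stats.gen = max2(5, 7) = 7
  build.gen = absv(7) = 7
  lexer.gen = mul(7, 7) = 49
  bundle.gen = max2(49, 5) = 49
  driver.gen = max2(49, 49) = 49
  link.gen = min2(49, 7) = 7
  meta.gen = add(49, 7) = 56
  omega.gen = min2(7, 56) = 7
  render.gen = max2(7, 7) = 7
  codegen.gen = add(7, 7) = 14

Propagation after the edit:
  stats.gen: runs — pack.txt 5->8; result 8.
  build.gen: runs — stats.gen 7->8; result 8.
  lexer.gen: runs — stats.gen 7->8; result 56.
  bundle.gen: runs — lexer.gen 49->56; pack.txt 5->8; result 56.
  driver.gen: runs — lexer.gen 49->56; bundle.gen 49->56; result 56.
  link.gen: runs — driver.gen 49->56; stats.gen 7->8; result 8.
  meta.gen: runs — bundle.gen 49->56; build.gen 7->8; result 64.
  omega.gen: runs — link.gen 7->8; meta.gen 56->64; result 8.
  render.gen: runs — omega.gen 7->8; link.gen 7->8; result 8.
  codegen.gen: runs — render.gen 7->8; result 15.

Target commands that run: build.gen, bundle.gen, codegen.gen, driver.gen, lexer.gen, link.gen, meta.gen, omega.gen, render.gen, stats.gen — 10 in total.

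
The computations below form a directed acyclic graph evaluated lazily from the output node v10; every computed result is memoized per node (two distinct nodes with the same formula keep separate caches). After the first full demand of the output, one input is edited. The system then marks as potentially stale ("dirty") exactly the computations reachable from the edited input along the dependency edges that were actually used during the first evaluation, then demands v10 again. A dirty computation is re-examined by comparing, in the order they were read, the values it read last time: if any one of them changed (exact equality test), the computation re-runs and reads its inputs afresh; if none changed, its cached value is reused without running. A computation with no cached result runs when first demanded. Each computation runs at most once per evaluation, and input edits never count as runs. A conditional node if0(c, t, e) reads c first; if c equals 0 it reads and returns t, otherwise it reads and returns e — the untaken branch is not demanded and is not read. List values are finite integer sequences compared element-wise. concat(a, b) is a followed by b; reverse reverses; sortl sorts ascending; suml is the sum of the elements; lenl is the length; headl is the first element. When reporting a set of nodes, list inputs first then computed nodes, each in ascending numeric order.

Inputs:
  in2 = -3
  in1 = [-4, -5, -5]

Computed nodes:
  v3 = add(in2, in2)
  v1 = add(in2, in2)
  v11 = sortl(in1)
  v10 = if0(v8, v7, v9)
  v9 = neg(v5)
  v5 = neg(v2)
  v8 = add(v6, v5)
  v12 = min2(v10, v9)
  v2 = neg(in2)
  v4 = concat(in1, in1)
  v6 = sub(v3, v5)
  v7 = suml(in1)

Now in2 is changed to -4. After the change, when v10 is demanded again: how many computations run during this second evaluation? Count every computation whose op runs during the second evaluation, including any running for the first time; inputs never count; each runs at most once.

First demand of the output computes:
  v2 = neg(-3) = 3
  v3 = add(-3, -3) = -6
  v5 = neg(3) = -3
  v6 = sub(-6, -3) = -3
  v8 = add(-3, -3) = -6
  v9 = neg(-3) = 3
  v10 = if0(v8=-6 -> else branch v9) = 3

After the edit, cleaning proceeds:
  v2: a read changed (in2 -3->-4) — executes, giving 4.
  v3: a read changed (in2 -3->-4; in2 -3->-4) — executes, giving -8.
  v5: a read changed (v2 3->4) — executes, giving -4.
  v6: a read changed (v3 -6->-8; v5 -3->-4) — executes, giving -4.
  v8: a read changed (v6 -3->-4; v5 -3->-4) — executes, giving -8.
  v9: a read changed (v5 -3->-4) — executes, giving 4.
  v10: a read changed (v8 -6->-8; v9 3->4) — executes, giving 4.

7 computations run: v2, v3, v5, v6, v8, v9, v10.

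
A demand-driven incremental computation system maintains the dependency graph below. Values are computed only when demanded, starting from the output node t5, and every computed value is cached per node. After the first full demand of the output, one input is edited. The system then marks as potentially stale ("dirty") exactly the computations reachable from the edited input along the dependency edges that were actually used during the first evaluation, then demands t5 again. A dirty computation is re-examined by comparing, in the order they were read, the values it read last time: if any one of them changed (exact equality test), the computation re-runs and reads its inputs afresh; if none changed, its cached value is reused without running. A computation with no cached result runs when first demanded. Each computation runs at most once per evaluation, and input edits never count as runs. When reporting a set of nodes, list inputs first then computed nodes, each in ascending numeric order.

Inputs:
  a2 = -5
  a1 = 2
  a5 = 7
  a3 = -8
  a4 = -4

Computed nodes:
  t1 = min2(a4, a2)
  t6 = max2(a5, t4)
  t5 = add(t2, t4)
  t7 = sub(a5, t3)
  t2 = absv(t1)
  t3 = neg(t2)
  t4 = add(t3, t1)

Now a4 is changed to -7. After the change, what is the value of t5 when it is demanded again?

First evaluation (everything demanded from the output):
  t1 = min2(-4, -5) = -5
  t2 = absv(-5) = 5
  t3 = neg(5) = -5
  t4 = add(-5, -5) = -10
  t5 = add(5, -10) = -5

Propagation after the edit:
  t1: runs — a4 -4->-7; result -7.
  t2: runs — t1 -5->-7; result 7.
  t3: runs — t2 5->7; result -7.
  t4: runs — t3 -5->-7; t1 -5->-7; result -14.
  t5: runs — t2 5->7; t4 -10->-14; result -7.

New value of t5: -7.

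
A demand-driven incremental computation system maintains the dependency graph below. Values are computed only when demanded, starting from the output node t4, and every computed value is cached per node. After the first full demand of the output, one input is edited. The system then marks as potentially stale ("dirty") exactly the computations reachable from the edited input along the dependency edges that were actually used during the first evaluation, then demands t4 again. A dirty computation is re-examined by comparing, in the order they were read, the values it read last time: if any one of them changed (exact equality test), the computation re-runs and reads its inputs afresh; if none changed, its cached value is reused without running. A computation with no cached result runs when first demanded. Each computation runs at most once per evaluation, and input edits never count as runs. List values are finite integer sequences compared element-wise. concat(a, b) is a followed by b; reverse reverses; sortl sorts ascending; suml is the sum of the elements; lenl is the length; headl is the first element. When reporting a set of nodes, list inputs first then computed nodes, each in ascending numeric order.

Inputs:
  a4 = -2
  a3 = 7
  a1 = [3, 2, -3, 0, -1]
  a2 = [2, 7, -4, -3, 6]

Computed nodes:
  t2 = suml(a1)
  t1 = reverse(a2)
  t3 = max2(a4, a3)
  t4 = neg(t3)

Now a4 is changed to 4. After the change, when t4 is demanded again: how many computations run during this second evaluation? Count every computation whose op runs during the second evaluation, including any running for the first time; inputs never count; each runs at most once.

First evaluation (everything demanded from the output):
  t3 = max2(-2, 7) = 7
  t4 = neg(7) = -7

Propagation after the edit:
  t3: runs — a4 -2->4; result 7 (same value as before).
  t4: checked — values it read are unchanged (t3 unchanged); reused cached -7 without running.

Key observation: the change is absorbed at t3 — it re-runs but produces the same value, and the output's value is unchanged.

Computations that run: t3 — 1 in total.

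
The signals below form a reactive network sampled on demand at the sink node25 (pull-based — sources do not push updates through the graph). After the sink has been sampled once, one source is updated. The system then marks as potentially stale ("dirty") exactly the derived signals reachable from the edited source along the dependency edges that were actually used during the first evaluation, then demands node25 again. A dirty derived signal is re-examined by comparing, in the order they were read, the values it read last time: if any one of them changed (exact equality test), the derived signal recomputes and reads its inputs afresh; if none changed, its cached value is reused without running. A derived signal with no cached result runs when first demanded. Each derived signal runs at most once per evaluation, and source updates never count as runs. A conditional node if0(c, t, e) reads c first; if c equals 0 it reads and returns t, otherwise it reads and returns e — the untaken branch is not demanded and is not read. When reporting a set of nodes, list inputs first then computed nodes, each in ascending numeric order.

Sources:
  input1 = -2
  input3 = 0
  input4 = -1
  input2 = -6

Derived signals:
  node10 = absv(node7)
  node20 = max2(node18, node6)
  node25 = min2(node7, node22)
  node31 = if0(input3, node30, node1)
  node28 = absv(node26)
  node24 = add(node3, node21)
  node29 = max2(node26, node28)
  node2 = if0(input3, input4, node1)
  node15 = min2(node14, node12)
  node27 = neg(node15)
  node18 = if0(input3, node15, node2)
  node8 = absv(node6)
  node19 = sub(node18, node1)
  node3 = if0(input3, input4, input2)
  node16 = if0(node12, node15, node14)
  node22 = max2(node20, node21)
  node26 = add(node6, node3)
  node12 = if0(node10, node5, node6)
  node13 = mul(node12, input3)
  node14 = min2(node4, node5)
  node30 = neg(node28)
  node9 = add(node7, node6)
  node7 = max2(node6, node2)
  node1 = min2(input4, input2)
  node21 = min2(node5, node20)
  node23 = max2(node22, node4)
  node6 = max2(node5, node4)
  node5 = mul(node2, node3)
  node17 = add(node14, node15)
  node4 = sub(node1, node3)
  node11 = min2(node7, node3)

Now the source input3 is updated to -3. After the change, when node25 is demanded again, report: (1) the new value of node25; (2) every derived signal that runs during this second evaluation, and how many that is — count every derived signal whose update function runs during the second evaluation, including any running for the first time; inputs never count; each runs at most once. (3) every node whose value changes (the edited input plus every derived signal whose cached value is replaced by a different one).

Initial pass — values computed on the first demand:
  node1 = min2(-1, -6) = -6
  node2 = if0(input3=0 -> then branch input4) = -1
  node3 = if0(input3=0 -> then branch input4) = -1
  node4 = sub(-6, -1) = -5
  node5 = mul(-1, -1) = 1
  node6 = max2(1, -5) = 1
  node7 = max2(1, -1) = 1
  node10 = absv(1) = 1
  node12 = if0(node10=1 -> else branch node6) = 1
  node14 = min2(-5, 1) = -5
  node15 = min2(-5, 1) = -5
  node18 = if0(input3=0 -> then branch node15) = -5
  node20 = max2(-5, 1) = 1
  node21 = min2(1, 1) = 1
  node22 = max2(1, 1) = 1
  node25 = min2(1, 1) = 1

Second demand — change propagation:
  node2: re-runs because input3 0->-3; new result -6.
  node3: re-runs because input3 0->-3; new result -6.
  node4: re-runs because node3 -1->-6; new result 0.
  node5: re-runs because node2 -1->-6; node3 -1->-6; new result 36.
  node6: re-runs because node5 1->36; node4 -5->0; new result 36.
  node7: re-runs because node6 1->36; node2 -1->-6; new result 36.
  node10: dirty yet unreached — the second evaluation never asks for it.
  node12: dirty yet unreached — the second evaluation never asks for it.
  node14: dirty yet unreached — the second evaluation never asks for it.
  node15: dirty yet unreached — the second evaluation never asks for it.
  node18: re-runs because input3 0->-3; new result -6.
  node20: re-runs because node18 -5->-6; node6 1->36; new result 36.
  node21: re-runs because node5 1->36; node20 1->36; new result 36.
  node22: re-runs because node20 1->36; node21 1->36; new result 36.
  node25: re-runs because node7 1->36; node22 1->36; new result 36.

The important point: the flipped condition redirects demand; node10, node12, node14, node15 are left stale, never re-checked.

node25 now evaluates to 36.
Run set: node2, node3, node4, node5, node6, node7, node18, node20, node21, node22, node25 (11 run).
Changed values: input3, node2, node3, node4, node5, node6, node7, node18, node20, node21, node22, node25.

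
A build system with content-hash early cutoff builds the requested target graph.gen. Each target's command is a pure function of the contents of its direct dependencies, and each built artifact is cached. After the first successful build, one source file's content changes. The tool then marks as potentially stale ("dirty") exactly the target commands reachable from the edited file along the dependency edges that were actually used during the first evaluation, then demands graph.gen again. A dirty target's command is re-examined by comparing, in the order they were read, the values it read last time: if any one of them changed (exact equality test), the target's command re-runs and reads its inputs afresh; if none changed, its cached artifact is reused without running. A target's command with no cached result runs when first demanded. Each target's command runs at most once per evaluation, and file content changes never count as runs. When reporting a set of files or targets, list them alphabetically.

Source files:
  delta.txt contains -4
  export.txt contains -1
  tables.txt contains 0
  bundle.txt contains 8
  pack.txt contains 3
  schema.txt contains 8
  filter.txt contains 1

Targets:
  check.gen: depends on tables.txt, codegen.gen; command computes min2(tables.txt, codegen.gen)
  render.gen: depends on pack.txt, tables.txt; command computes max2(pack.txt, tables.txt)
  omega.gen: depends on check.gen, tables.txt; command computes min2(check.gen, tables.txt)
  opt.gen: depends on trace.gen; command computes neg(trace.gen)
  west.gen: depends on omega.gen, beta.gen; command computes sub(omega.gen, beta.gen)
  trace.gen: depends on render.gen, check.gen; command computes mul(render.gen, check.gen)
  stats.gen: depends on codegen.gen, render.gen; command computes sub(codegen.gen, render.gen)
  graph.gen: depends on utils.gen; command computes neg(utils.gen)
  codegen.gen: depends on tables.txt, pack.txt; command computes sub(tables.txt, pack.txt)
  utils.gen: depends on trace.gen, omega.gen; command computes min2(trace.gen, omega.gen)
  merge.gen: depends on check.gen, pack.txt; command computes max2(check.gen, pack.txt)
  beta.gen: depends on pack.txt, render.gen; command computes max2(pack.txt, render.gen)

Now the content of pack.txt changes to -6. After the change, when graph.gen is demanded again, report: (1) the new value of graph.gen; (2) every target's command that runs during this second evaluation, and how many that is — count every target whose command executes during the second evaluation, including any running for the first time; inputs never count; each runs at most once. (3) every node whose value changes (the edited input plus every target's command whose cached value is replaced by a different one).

New value of graph.gen: 0.
Target commands that run: check.gen, codegen.gen, graph.gen, omega.gen, render.gen, trace.gen, utils.gen — 7 in total.
Values that change: check.gen, codegen.gen, graph.gen, omega.gen, pack.txt, render.gen, trace.gen, utils.gen.

First evaluation (everything demanded from the output):
  codegen.gen = sub(0, 3) = -3
  check.gen = min2(0, -3) = -3
  omega.gen = min2(-3, 0) = -3
  render.gen = max2(3, 0) = 3
  trace.gen = mul(3, -3) = -9
  utils.gen = min2(-9, -3) = -9
  graph.gen = neg(-9) = 9

Propagation after the edit:
  codegen.gen: runs — pack.txt 3->-6; result 6.
  check.gen: runs — codegen.gen -3->6; result 0.
  omega.gen: runs — check.gen -3->0; result 0.
  render.gen: runs — pack.txt 3->-6; result 0.
  trace.gen: runs — render.gen 3->0; check.gen -3->0; result 0.
  utils.gen: runs — trace.gen -9->0; omega.gen -3->0; result 0.
  graph.gen: runs — utils.gen -9->0; result 0.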